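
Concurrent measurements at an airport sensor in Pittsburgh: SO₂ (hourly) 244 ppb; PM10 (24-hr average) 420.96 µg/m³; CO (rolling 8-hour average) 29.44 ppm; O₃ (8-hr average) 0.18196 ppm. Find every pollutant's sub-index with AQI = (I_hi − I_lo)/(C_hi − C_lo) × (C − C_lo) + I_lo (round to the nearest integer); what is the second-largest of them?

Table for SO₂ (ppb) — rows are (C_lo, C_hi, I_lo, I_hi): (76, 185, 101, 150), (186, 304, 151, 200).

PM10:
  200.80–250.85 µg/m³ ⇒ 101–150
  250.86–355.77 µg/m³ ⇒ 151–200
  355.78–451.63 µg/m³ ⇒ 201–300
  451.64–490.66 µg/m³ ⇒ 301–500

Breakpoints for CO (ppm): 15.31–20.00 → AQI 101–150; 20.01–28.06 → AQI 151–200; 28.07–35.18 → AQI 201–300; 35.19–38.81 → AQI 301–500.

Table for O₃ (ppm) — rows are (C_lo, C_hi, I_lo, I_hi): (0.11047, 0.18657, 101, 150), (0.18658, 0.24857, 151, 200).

SO₂: 244 lies in 186–304, so I_lo=151, I_hi=200, C_lo=186, C_hi=304.
(200−151)/(304−186) × (244−186) + 151 = 49/118 × 58 + 151 ≈ 175.08 → 175.
PM10: 420.96 ∈ [355.78, 451.63] ↔ index [201, 300].
201 + (420.96−355.78)·(300−201)/(451.63−355.78) = 201 + 65.18·99/95.85 ≈ 268.32, so AQI = 268.
CO: 29.44 lies in 28.07–35.18, so I_lo=201, I_hi=300, C_lo=28.07, C_hi=35.18.
(300−201)/(35.18−28.07) × (29.44−28.07) + 201 = 99/7.11 × 1.37 + 201 ≈ 220.08 → 220.
O₃: row 0.11047–0.18657 (AQI 101–150). (150−101)·(0.18196−0.11047)/(0.18657−0.11047) + 101 = 49·0.07149/0.07610 + 101 ≈ 147.03 → 147.
Sub-indices: SO₂→175, PM10→268, CO→220, O₃→147. Ranked high→low: 268, 220, 175, 147. Second-highest sub-index = 220.

220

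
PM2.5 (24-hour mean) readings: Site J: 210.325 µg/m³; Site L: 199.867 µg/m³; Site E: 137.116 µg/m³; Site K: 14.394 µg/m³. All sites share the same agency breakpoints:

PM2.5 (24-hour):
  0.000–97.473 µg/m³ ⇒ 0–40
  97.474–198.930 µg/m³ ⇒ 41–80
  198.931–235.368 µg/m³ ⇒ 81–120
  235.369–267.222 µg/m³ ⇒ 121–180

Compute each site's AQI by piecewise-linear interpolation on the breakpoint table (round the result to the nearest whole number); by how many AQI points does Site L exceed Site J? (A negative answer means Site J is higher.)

-11

Site J 210.325: bracket 198.931–235.368 → index 81–120; slope 39/36.437, offset 11.394.
AQI = 81 + 39/36.437·11.394 ≈ 93.20 ⇒ 93.
Site L: row 198.931–235.368 (AQI 81–120). (120−81)·(199.867−198.931)/(235.368−198.931) + 81 = 39·0.936/36.437 + 81 ≈ 82.00 → 82.
Site E: 137.116 lies in 97.474–198.930, so I_lo=41, I_hi=80, C_lo=97.474, C_hi=198.930.
(80−41)/(198.930−97.474) × (137.116−97.474) + 41 = 39/101.456 × 39.642 + 41 ≈ 56.24 → 56.
Site K 14.394: bracket 0.000–97.473 → index 0–40; slope 40/97.473, offset 14.394.
AQI = 0 + 40/97.473·14.394 ≈ 5.91 ⇒ 6.
AQIs: Site J=93, Site L=82, Site E=56, Site K=6. Site L (82) − Site J (93) = -11.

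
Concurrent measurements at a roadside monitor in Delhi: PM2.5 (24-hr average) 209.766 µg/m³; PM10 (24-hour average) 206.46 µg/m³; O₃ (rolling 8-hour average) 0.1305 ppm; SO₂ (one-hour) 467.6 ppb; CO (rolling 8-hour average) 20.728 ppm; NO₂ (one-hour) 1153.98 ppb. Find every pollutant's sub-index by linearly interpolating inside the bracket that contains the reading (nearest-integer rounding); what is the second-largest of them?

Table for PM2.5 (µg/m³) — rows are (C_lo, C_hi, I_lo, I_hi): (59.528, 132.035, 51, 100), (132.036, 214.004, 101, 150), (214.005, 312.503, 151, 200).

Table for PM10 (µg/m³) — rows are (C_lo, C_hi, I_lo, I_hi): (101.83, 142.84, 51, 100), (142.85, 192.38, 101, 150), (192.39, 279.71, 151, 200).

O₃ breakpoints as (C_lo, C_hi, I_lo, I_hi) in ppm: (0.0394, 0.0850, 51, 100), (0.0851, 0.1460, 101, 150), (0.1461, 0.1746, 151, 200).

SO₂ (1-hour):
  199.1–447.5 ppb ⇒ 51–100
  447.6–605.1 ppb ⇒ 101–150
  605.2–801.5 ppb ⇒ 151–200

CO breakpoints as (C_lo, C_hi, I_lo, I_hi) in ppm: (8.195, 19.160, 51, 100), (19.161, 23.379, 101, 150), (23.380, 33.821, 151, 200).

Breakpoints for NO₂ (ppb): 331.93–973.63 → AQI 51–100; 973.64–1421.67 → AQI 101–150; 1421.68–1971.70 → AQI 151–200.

PM2.5: 209.766 ∈ [132.036, 214.004] ↔ index [101, 150].
101 + (209.766−132.036)·(150−101)/(214.004−132.036) = 101 + 77.730·49/81.968 ≈ 147.47, so AQI = 147.
PM10: row 192.39–279.71 (AQI 151–200). (200−151)·(206.46−192.39)/(279.71−192.39) + 151 = 49·14.07/87.32 + 151 ≈ 158.90 → 159.
O₃: 0.1305 lies in 0.0851–0.1460, so I_lo=101, I_hi=150, C_lo=0.0851, C_hi=0.1460.
(150−101)/(0.1460−0.0851) × (0.1305−0.0851) + 101 = 49/0.0609 × 0.0454 + 101 ≈ 137.53 → 138.
SO₂: 467.6 ∈ [447.6, 605.1] ↔ index [101, 150].
101 + (467.6−447.6)·(150−101)/(605.1−447.6) = 101 + 20.0·49/157.5 ≈ 107.22, so AQI = 107.
CO 20.728: bracket 19.161–23.379 → index 101–150; slope 49/4.218, offset 1.567.
AQI = 101 + 49/4.218·1.567 ≈ 119.20 ⇒ 119.
NO₂: 1153.98 lies in 973.64–1421.67, so I_lo=101, I_hi=150, C_lo=973.64, C_hi=1421.67.
(150−101)/(1421.67−973.64) × (1153.98−973.64) + 101 = 49/448.03 × 180.34 + 101 ≈ 120.72 → 121.
Sub-indices: PM2.5→147, PM10→159, O₃→138, SO₂→107, CO→119, NO₂→121. Ranked high→low: 159, 147, 138, 121, 119, 107. Second-highest sub-index = 147.

147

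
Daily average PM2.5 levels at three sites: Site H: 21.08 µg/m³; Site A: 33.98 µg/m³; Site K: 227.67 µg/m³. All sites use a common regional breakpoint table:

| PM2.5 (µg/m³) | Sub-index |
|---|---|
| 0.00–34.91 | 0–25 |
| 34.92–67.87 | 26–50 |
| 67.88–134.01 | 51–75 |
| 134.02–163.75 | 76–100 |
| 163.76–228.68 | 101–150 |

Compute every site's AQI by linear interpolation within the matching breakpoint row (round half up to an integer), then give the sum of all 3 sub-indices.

188

Site H: 21.08 ∈ [0.00, 34.91] ↔ index [0, 25].
0 + (21.08−0.00)·(25−0)/(34.91−0.00) = 0 + 21.08·25/34.91 ≈ 15.10, so AQI = 15.
Site A 33.98: bracket 0.00–34.91 → index 0–25; slope 25/34.91, offset 33.98.
AQI = 0 + 25/34.91·33.98 ≈ 24.33 ⇒ 24.
Site K: 227.67 ∈ [163.76, 228.68] ↔ index [101, 150].
101 + (227.67−163.76)·(150−101)/(228.68−163.76) = 101 + 63.91·49/64.92 ≈ 149.24, so AQI = 149.
AQIs: Site H=15, Site A=24, Site K=149. Sum = 15 + 24 + 149 = 188.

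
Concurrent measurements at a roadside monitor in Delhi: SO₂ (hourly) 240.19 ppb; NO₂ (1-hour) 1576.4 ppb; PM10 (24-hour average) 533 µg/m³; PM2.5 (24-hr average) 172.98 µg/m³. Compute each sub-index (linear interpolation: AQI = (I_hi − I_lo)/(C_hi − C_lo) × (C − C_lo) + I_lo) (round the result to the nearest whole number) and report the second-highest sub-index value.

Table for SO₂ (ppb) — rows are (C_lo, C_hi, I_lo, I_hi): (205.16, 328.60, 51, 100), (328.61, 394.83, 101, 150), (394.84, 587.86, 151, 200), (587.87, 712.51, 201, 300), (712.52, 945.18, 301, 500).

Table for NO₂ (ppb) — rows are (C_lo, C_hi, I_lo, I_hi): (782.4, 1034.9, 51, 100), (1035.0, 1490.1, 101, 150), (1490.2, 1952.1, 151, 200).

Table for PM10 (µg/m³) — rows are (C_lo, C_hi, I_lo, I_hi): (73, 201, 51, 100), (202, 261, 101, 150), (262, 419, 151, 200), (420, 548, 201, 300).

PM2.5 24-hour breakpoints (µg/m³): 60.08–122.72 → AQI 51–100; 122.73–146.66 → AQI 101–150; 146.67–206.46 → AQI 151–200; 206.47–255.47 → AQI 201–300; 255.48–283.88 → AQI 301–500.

SO₂: row 205.16–328.60 (AQI 51–100). (100−51)·(240.19−205.16)/(328.60−205.16) + 51 = 49·35.03/123.44 + 51 ≈ 64.91 → 65.
NO₂: 1576.4 lies in 1490.2–1952.1, so I_lo=151, I_hi=200, C_lo=1490.2, C_hi=1952.1.
(200−151)/(1952.1−1490.2) × (1576.4−1490.2) + 151 = 49/461.9 × 86.2 + 151 ≈ 160.14 → 160.
PM10: 533 lies in 420–548, so I_lo=201, I_hi=300, C_lo=420, C_hi=548.
(300−201)/(548−420) × (533−420) + 201 = 99/128 × 113 + 201 ≈ 288.40 → 288.
PM2.5: 172.98 ∈ [146.67, 206.46] ↔ index [151, 200].
151 + (172.98−146.67)·(200−151)/(206.46−146.67) = 151 + 26.31·49/59.79 ≈ 172.56, so AQI = 173.
Sub-indices: SO₂→65, NO₂→160, PM10→288, PM2.5→173. Ranked high→low: 288, 173, 160, 65. Second-highest sub-index = 173.

173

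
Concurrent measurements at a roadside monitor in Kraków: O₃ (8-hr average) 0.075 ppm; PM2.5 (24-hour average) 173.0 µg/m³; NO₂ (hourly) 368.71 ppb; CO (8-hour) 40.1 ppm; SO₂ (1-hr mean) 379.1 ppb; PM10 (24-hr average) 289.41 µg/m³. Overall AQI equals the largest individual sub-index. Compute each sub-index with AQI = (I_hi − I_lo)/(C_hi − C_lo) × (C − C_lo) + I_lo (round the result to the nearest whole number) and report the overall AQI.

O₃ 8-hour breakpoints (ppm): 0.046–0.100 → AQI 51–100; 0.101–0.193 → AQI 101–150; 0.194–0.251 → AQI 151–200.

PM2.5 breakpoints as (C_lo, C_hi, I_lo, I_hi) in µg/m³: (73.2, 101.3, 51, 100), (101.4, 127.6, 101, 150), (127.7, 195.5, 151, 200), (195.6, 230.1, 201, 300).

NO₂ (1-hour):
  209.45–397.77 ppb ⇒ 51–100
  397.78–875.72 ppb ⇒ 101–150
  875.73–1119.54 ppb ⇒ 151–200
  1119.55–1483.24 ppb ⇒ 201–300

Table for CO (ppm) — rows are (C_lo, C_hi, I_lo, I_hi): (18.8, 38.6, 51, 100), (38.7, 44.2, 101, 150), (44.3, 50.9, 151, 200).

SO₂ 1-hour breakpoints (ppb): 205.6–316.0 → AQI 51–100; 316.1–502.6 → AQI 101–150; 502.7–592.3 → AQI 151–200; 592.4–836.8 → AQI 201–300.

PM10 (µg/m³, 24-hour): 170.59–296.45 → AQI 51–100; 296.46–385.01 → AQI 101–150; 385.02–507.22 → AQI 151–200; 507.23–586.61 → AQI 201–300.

184

O₃ 0.075: bracket 0.046–0.100 → index 51–100; slope 49/0.054, offset 0.029.
AQI = 51 + 49/0.054·0.029 ≈ 77.31 ⇒ 77.
PM2.5: 173.0 lies in 127.7–195.5, so I_lo=151, I_hi=200, C_lo=127.7, C_hi=195.5.
(200−151)/(195.5−127.7) × (173.0−127.7) + 151 = 49/67.8 × 45.3 + 151 ≈ 183.74 → 184.
NO₂ 368.71: bracket 209.45–397.77 → index 51–100; slope 49/188.32, offset 159.26.
AQI = 51 + 49/188.32·159.26 ≈ 92.44 ⇒ 92.
CO: row 38.7–44.2 (AQI 101–150). (150−101)·(40.1−38.7)/(44.2−38.7) + 101 = 49·1.4/5.5 + 101 ≈ 113.47 → 113.
SO₂ 379.1: bracket 316.1–502.6 → index 101–150; slope 49/186.5, offset 63.0.
AQI = 101 + 49/186.5·63.0 ≈ 117.55 ⇒ 118.
PM10: 289.41 ∈ [170.59, 296.45] ↔ index [51, 100].
51 + (289.41−170.59)·(100−51)/(296.45−170.59) = 51 + 118.82·49/125.86 ≈ 97.26, so AQI = 97.
Sub-indices: O₃→77, PM2.5→184, NO₂→92, CO→113, SO₂→118, PM10→97. Overall AQI = max = 184; dominant pollutant is PM2.5.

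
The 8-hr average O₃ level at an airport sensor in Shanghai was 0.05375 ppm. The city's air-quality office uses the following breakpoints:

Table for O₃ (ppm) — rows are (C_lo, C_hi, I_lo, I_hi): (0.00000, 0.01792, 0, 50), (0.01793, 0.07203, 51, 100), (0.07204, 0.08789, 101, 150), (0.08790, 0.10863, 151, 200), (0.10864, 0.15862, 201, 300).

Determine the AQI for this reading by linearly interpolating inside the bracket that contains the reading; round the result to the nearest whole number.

83

O₃ 0.05375: bracket 0.01793–0.07203 → index 51–100; slope 49/0.05410, offset 0.03582.
AQI = 51 + 49/0.05410·0.03582 ≈ 83.44 ⇒ 83.
AQI 83 falls in the Moderate category.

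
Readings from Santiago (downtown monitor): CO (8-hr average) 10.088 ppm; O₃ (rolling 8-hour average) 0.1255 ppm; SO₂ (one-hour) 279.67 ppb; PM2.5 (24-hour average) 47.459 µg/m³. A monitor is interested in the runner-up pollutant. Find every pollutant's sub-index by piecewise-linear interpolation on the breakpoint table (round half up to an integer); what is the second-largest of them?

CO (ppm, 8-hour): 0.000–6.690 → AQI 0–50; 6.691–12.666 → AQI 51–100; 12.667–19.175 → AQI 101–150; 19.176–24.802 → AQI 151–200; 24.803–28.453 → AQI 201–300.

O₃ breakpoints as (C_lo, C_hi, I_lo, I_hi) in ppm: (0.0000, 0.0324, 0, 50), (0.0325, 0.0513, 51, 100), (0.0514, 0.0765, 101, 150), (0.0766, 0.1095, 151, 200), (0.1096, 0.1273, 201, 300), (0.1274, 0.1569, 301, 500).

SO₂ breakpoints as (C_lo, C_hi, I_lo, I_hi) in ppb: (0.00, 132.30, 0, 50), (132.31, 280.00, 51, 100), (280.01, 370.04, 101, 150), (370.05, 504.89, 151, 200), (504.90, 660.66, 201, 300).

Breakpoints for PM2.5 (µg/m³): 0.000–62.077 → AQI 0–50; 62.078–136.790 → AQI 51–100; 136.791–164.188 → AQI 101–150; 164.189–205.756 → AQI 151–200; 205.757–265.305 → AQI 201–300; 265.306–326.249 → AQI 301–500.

CO: 10.088 ∈ [6.691, 12.666] ↔ index [51, 100].
51 + (10.088−6.691)·(100−51)/(12.666−6.691) = 51 + 3.397·49/5.975 ≈ 78.86, so AQI = 79.
O₃: 0.1255 ∈ [0.1096, 0.1273] ↔ index [201, 300].
201 + (0.1255−0.1096)·(300−201)/(0.1273−0.1096) = 201 + 0.0159·99/0.0177 ≈ 289.93, so AQI = 290.
SO₂: 279.67 lies in 132.31–280.00, so I_lo=51, I_hi=100, C_lo=132.31, C_hi=280.00.
(100−51)/(280.00−132.31) × (279.67−132.31) + 51 = 49/147.69 × 147.36 + 51 ≈ 99.89 → 100.
PM2.5 47.459: bracket 0.000–62.077 → index 0–50; slope 50/62.077, offset 47.459.
AQI = 0 + 50/62.077·47.459 ≈ 38.23 ⇒ 38.
Sub-indices: CO→79, O₃→290, SO₂→100, PM2.5→38. Ranked high→low: 290, 100, 79, 38. Second-highest sub-index = 100.

100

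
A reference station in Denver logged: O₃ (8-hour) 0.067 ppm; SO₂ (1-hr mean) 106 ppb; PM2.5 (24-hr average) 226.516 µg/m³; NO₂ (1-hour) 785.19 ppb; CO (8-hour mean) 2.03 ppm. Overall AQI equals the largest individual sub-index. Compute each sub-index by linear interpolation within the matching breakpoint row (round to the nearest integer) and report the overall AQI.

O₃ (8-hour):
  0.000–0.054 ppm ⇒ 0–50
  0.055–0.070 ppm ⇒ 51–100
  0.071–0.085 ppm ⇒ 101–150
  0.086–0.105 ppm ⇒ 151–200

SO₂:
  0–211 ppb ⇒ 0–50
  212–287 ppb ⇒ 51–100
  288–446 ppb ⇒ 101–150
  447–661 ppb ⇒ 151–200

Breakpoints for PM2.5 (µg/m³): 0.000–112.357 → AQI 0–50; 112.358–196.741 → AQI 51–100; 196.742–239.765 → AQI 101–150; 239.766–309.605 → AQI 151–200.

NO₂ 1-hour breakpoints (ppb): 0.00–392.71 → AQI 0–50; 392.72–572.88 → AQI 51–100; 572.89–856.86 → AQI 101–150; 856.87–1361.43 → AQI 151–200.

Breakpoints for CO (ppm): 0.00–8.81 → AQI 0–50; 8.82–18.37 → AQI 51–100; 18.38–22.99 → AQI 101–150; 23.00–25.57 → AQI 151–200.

O₃: 0.067 ∈ [0.055, 0.070] ↔ index [51, 100].
51 + (0.067−0.055)·(100−51)/(0.070−0.055) = 51 + 0.012·49/0.015 ≈ 90.20, so AQI = 90.
SO₂ 106: bracket 0–211 → index 0–50; slope 50/211, offset 106.
AQI = 0 + 50/211·106 ≈ 25.12 ⇒ 25.
PM2.5: row 196.742–239.765 (AQI 101–150). (150−101)·(226.516−196.742)/(239.765−196.742) + 101 = 49·29.774/43.023 + 101 ≈ 134.91 → 135.
NO₂: 785.19 ∈ [572.89, 856.86] ↔ index [101, 150].
101 + (785.19−572.89)·(150−101)/(856.86−572.89) = 101 + 212.30·49/283.97 ≈ 137.63, so AQI = 138.
CO: 2.03 lies in 0.00–8.81, so I_lo=0, I_hi=50, C_lo=0.00, C_hi=8.81.
(50−0)/(8.81−0.00) × (2.03−0.00) + 0 = 50/8.81 × 2.03 + 0 ≈ 11.52 → 12.
Sub-indices: O₃→90, SO₂→25, PM2.5→135, NO₂→138, CO→12. Overall AQI = max = 138; dominant pollutant is NO₂.

138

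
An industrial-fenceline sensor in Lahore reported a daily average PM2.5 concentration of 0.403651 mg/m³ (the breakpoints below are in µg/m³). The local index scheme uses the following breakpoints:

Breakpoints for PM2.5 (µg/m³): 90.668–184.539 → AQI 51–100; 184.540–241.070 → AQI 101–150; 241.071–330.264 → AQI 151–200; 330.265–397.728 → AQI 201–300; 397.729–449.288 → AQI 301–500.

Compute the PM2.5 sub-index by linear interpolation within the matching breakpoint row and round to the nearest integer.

324

Convert: 0.403651 mg/m³ = 403.651 µg/m³.
PM2.5: 403.651 lies in 397.729–449.288, so I_lo=301, I_hi=500, C_lo=397.729, C_hi=449.288.
(500−301)/(449.288−397.729) × (403.651−397.729) + 301 = 199/51.559 × 5.922 + 301 ≈ 323.86 → 324.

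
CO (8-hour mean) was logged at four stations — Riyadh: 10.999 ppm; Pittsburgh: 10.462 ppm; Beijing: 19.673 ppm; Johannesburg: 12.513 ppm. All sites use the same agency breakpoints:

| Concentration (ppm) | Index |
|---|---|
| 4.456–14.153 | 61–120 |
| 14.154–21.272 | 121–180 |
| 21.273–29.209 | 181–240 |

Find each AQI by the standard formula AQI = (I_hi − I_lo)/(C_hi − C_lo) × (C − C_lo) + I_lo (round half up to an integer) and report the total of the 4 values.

Riyadh: 10.999 lies in 4.456–14.153, so I_lo=61, I_hi=120, C_lo=4.456, C_hi=14.153.
(120−61)/(14.153−4.456) × (10.999−4.456) + 61 = 59/9.697 × 6.543 + 61 ≈ 100.81 → 101.
Pittsburgh: 10.462 ∈ [4.456, 14.153] ↔ index [61, 120].
61 + (10.462−4.456)·(120−61)/(14.153−4.456) = 61 + 6.006·59/9.697 ≈ 97.54, so AQI = 98.
Beijing 19.673: bracket 14.154–21.272 → index 121–180; slope 59/7.118, offset 5.519.
AQI = 121 + 59/7.118·5.519 ≈ 166.75 ⇒ 167.
Johannesburg: row 4.456–14.153 (AQI 61–120). (120−61)·(12.513−4.456)/(14.153−4.456) + 61 = 59·8.057/9.697 + 61 ≈ 110.02 → 110.
AQIs: Riyadh=101, Pittsburgh=98, Beijing=167, Johannesburg=110. Sum = 101 + 98 + 167 + 110 = 476.

476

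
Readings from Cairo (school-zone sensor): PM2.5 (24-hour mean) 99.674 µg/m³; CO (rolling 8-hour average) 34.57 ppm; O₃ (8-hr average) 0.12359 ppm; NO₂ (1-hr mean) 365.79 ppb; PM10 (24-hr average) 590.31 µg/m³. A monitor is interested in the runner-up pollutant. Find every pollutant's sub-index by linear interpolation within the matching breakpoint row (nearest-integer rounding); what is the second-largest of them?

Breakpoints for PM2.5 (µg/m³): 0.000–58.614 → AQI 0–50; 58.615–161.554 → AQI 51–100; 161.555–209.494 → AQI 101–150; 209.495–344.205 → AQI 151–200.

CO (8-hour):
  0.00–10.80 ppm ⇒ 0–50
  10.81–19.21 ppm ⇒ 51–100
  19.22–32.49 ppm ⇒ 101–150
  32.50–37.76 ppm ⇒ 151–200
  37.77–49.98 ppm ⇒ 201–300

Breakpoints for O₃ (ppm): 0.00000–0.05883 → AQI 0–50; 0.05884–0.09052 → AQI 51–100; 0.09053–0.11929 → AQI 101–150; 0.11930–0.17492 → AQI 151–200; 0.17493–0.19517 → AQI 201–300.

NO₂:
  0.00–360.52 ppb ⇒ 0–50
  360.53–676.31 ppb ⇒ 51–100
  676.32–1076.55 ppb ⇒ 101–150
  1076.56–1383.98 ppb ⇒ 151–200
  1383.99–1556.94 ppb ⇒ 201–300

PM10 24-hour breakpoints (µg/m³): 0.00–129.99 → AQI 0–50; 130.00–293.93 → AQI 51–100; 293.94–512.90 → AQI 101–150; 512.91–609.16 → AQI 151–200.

170

PM2.5 99.674: bracket 58.615–161.554 → index 51–100; slope 49/102.939, offset 41.059.
AQI = 51 + 49/102.939·41.059 ≈ 70.54 ⇒ 71.
CO: 34.57 ∈ [32.50, 37.76] ↔ index [151, 200].
151 + (34.57−32.50)·(200−151)/(37.76−32.50) = 151 + 2.07·49/5.26 ≈ 170.28, so AQI = 170.
O₃: row 0.11930–0.17492 (AQI 151–200). (200−151)·(0.12359−0.11930)/(0.17492−0.11930) + 151 = 49·0.00429/0.05562 + 151 ≈ 154.78 → 155.
NO₂: row 360.53–676.31 (AQI 51–100). (100−51)·(365.79−360.53)/(676.31−360.53) + 51 = 49·5.26/315.78 + 51 ≈ 51.82 → 52.
PM10: 590.31 lies in 512.91–609.16, so I_lo=151, I_hi=200, C_lo=512.91, C_hi=609.16.
(200−151)/(609.16−512.91) × (590.31−512.91) + 151 = 49/96.25 × 77.40 + 151 ≈ 190.40 → 190.
Sub-indices: PM2.5→71, CO→170, O₃→155, NO₂→52, PM10→190. Ranked high→low: 190, 170, 155, 71, 52. Second-highest sub-index = 170.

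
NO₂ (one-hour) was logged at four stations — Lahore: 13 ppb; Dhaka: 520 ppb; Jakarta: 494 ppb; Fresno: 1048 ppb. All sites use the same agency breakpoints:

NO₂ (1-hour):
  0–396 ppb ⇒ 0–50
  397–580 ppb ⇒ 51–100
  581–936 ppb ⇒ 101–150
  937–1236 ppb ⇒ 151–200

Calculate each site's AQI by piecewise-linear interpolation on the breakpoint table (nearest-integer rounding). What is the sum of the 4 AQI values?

Lahore 13: bracket 0–396 → index 0–50; slope 50/396, offset 13.
AQI = 0 + 50/396·13 ≈ 1.64 ⇒ 2.
Dhaka: 520 lies in 397–580, so I_lo=51, I_hi=100, C_lo=397, C_hi=580.
(100−51)/(580−397) × (520−397) + 51 = 49/183 × 123 + 51 ≈ 83.93 → 84.
Jakarta: 494 lies in 397–580, so I_lo=51, I_hi=100, C_lo=397, C_hi=580.
(100−51)/(580−397) × (494−397) + 51 = 49/183 × 97 + 51 ≈ 76.97 → 77.
Fresno 1048: bracket 937–1236 → index 151–200; slope 49/299, offset 111.
AQI = 151 + 49/299·111 ≈ 169.19 ⇒ 169.
AQIs: Lahore=2, Dhaka=84, Jakarta=77, Fresno=169. Sum = 2 + 84 + 77 + 169 = 332.

332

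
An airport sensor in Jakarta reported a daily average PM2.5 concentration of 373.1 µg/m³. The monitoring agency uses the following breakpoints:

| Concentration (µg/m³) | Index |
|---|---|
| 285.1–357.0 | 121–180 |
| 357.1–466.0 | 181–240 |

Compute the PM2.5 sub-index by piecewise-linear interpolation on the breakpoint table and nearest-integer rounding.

PM2.5: 373.1 ∈ [357.1, 466.0] ↔ index [181, 240].
181 + (373.1−357.1)·(240−181)/(466.0−357.1) = 181 + 16.0·59/108.9 ≈ 189.67, so AQI = 190.

190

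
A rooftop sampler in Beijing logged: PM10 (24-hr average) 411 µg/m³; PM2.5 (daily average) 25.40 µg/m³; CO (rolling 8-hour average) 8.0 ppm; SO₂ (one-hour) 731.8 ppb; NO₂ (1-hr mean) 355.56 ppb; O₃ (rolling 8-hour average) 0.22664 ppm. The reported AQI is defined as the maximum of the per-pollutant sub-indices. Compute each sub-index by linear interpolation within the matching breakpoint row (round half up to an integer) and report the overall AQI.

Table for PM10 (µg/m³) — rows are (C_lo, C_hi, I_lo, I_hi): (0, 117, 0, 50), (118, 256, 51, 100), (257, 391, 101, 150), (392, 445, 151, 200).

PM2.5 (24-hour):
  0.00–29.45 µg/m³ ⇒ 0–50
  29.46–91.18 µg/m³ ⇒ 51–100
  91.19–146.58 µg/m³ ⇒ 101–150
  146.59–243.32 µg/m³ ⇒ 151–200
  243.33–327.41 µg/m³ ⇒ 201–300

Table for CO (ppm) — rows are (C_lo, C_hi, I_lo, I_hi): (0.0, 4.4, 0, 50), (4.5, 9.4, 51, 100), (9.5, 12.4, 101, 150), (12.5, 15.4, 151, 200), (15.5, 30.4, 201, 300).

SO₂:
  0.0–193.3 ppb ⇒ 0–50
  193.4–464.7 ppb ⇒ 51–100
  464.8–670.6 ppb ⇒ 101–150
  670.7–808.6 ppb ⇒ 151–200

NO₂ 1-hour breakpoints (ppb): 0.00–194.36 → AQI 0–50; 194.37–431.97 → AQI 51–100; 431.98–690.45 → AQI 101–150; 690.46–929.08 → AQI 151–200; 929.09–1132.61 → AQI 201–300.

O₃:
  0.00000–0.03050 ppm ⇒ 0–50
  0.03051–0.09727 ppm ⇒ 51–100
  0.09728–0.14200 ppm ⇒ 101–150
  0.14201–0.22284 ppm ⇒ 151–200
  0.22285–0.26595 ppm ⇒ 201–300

PM10: 411 lies in 392–445, so I_lo=151, I_hi=200, C_lo=392, C_hi=445.
(200−151)/(445−392) × (411−392) + 151 = 49/53 × 19 + 151 ≈ 168.57 → 169.
PM2.5: 25.40 lies in 0.00–29.45, so I_lo=0, I_hi=50, C_lo=0.00, C_hi=29.45.
(50−0)/(29.45−0.00) × (25.40−0.00) + 0 = 50/29.45 × 25.40 + 0 ≈ 43.12 → 43.
CO: 8.0 ∈ [4.5, 9.4] ↔ index [51, 100].
51 + (8.0−4.5)·(100−51)/(9.4−4.5) = 51 + 3.5·49/4.9 ≈ 86.00, so AQI = 86.
SO₂: 731.8 lies in 670.7–808.6, so I_lo=151, I_hi=200, C_lo=670.7, C_hi=808.6.
(200−151)/(808.6−670.7) × (731.8−670.7) + 151 = 49/137.9 × 61.1 + 151 ≈ 172.71 → 173.
NO₂ 355.56: bracket 194.37–431.97 → index 51–100; slope 49/237.60, offset 161.19.
AQI = 51 + 49/237.60·161.19 ≈ 84.24 ⇒ 84.
O₃ 0.22664: bracket 0.22285–0.26595 → index 201–300; slope 99/0.04310, offset 0.00379.
AQI = 201 + 99/0.04310·0.00379 ≈ 209.71 ⇒ 210.
Sub-indices: PM10→169, PM2.5→43, CO→86, SO₂→173, NO₂→84, O₃→210. Overall AQI = max = 210; dominant pollutant is O₃.

210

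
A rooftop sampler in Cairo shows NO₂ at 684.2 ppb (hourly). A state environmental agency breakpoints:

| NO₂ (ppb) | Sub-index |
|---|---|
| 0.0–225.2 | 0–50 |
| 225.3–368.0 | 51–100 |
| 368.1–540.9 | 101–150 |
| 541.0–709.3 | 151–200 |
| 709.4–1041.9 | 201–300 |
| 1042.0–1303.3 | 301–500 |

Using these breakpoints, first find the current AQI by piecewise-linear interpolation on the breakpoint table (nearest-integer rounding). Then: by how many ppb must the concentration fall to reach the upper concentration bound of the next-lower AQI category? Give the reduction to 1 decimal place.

143.3

NO₂: 684.2 ∈ [541.0, 709.3] ↔ index [151, 200].
151 + (684.2−541.0)·(200−151)/(709.3−541.0) = 151 + 143.2·49/168.3 ≈ 192.69, so AQI = 193.
Current AQI 193 is in the Unhealthy range (151–200). The next-lower category tops out at AQI 150, whose upper concentration bound is 540.9 ppb.
Reduction needed = 684.2 − 540.9 = 143.3 ppb.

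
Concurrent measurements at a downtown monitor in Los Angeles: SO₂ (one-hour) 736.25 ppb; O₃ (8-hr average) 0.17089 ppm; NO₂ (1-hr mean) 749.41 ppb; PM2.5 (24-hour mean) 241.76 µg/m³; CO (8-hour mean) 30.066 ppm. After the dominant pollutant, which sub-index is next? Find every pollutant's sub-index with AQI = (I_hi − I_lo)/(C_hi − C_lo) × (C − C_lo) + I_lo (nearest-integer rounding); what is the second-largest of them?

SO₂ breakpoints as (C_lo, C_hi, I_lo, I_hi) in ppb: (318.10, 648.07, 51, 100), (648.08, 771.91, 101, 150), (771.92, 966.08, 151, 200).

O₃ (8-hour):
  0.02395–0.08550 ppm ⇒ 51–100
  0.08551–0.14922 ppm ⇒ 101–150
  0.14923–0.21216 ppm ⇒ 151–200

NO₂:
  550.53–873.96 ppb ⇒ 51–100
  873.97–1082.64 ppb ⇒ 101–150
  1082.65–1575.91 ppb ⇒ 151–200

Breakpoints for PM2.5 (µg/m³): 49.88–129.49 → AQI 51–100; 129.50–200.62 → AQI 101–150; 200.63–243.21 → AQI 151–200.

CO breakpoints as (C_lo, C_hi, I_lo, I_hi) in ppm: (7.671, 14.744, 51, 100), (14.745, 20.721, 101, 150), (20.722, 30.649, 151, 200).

197

SO₂: 736.25 ∈ [648.08, 771.91] ↔ index [101, 150].
101 + (736.25−648.08)·(150−101)/(771.91−648.08) = 101 + 88.17·49/123.83 ≈ 135.89, so AQI = 136.
O₃: 0.17089 ∈ [0.14923, 0.21216] ↔ index [151, 200].
151 + (0.17089−0.14923)·(200−151)/(0.21216−0.14923) = 151 + 0.02166·49/0.06293 ≈ 167.87, so AQI = 168.
NO₂: 749.41 ∈ [550.53, 873.96] ↔ index [51, 100].
51 + (749.41−550.53)·(100−51)/(873.96−550.53) = 51 + 198.88·49/323.43 ≈ 81.13, so AQI = 81.
PM2.5: 241.76 lies in 200.63–243.21, so I_lo=151, I_hi=200, C_lo=200.63, C_hi=243.21.
(200−151)/(243.21−200.63) × (241.76−200.63) + 151 = 49/42.58 × 41.13 + 151 ≈ 198.33 → 198.
CO: 30.066 lies in 20.722–30.649, so I_lo=151, I_hi=200, C_lo=20.722, C_hi=30.649.
(200−151)/(30.649−20.722) × (30.066−20.722) + 151 = 49/9.927 × 9.344 + 151 ≈ 197.12 → 197.
Sub-indices: SO₂→136, O₃→168, NO₂→81, PM2.5→198, CO→197. Ranked high→low: 198, 197, 168, 136, 81. Second-highest sub-index = 197.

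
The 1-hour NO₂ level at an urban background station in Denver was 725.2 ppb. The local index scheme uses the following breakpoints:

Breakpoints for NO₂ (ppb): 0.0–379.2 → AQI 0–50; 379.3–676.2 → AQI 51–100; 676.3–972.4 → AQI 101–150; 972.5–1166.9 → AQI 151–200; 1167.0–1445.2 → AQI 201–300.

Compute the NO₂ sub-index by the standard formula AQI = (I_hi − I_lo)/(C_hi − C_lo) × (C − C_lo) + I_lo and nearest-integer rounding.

NO₂: row 676.3–972.4 (AQI 101–150). (150−101)·(725.2−676.3)/(972.4−676.3) + 101 = 49·48.9/296.1 + 101 ≈ 109.09 → 109.

109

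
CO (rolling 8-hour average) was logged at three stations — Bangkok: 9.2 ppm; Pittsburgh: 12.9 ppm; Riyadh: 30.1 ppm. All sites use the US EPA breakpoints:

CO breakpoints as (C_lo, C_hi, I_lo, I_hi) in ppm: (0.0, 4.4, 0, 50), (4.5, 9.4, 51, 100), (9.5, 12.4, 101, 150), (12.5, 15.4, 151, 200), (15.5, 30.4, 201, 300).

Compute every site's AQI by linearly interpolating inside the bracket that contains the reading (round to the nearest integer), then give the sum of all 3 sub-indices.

Bangkok: row 4.5–9.4 (AQI 51–100). (100−51)·(9.2−4.5)/(9.4−4.5) + 51 = 49·4.7/4.9 + 51 ≈ 98.00 → 98.
Pittsburgh: 12.9 ∈ [12.5, 15.4] ↔ index [151, 200].
151 + (12.9−12.5)·(200−151)/(15.4−12.5) = 151 + 0.4·49/2.9 ≈ 157.76, so AQI = 158.
Riyadh: row 15.5–30.4 (AQI 201–300). (300−201)·(30.1−15.5)/(30.4−15.5) + 201 = 99·14.6/14.9 + 201 ≈ 298.01 → 298.
AQIs: Bangkok=98, Pittsburgh=158, Riyadh=298. Sum = 98 + 158 + 298 = 554.

554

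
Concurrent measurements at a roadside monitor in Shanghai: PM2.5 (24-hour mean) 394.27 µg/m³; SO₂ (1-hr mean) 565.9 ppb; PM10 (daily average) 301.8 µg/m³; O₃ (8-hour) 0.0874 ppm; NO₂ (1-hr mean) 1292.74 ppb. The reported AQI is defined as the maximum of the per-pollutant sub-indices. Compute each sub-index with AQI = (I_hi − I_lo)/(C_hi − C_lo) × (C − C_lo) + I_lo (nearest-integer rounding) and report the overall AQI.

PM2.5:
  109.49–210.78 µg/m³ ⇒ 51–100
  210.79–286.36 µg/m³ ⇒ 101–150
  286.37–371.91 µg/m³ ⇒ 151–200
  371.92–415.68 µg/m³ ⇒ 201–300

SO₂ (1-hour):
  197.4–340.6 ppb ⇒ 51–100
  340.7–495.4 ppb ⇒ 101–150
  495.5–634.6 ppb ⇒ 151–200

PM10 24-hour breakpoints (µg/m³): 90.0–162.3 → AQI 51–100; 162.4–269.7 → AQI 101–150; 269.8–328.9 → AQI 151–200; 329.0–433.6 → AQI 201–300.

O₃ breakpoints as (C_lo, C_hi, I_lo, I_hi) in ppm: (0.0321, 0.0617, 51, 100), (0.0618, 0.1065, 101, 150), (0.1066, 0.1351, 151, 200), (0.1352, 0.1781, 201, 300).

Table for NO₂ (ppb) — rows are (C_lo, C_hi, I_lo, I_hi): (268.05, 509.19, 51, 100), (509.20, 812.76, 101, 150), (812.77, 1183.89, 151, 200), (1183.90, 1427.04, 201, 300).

PM2.5: 394.27 ∈ [371.92, 415.68] ↔ index [201, 300].
201 + (394.27−371.92)·(300−201)/(415.68−371.92) = 201 + 22.35·99/43.76 ≈ 251.56, so AQI = 252.
SO₂ 565.9: bracket 495.5–634.6 → index 151–200; slope 49/139.1, offset 70.4.
AQI = 151 + 49/139.1·70.4 ≈ 175.80 ⇒ 176.
PM10: 301.8 lies in 269.8–328.9, so I_lo=151, I_hi=200, C_lo=269.8, C_hi=328.9.
(200−151)/(328.9−269.8) × (301.8−269.8) + 151 = 49/59.1 × 32.0 + 151 ≈ 177.53 → 178.
O₃ 0.0874: bracket 0.0618–0.1065 → index 101–150; slope 49/0.0447, offset 0.0256.
AQI = 101 + 49/0.0447·0.0256 ≈ 129.06 ⇒ 129.
NO₂: row 1183.90–1427.04 (AQI 201–300). (300−201)·(1292.74−1183.90)/(1427.04−1183.90) + 201 = 99·108.84/243.14 + 201 ≈ 245.32 → 245.
Sub-indices: PM2.5→252, SO₂→176, PM10→178, O₃→129, NO₂→245. Overall AQI = max = 252; dominant pollutant is PM2.5.

252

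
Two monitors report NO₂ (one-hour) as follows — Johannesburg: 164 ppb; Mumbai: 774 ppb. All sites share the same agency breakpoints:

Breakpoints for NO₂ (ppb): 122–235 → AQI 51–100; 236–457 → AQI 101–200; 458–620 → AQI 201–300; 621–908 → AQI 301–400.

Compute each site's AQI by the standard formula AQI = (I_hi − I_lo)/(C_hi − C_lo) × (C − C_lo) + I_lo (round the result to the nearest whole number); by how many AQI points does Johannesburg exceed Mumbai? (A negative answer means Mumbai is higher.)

Johannesburg: 164 lies in 122–235, so I_lo=51, I_hi=100, C_lo=122, C_hi=235.
(100−51)/(235−122) × (164−122) + 51 = 49/113 × 42 + 51 ≈ 69.21 → 69.
Mumbai 774: bracket 621–908 → index 301–400; slope 99/287, offset 153.
AQI = 301 + 99/287·153 ≈ 353.78 ⇒ 354.
AQIs: Johannesburg=69, Mumbai=354. Johannesburg (69) − Mumbai (354) = -285.

-285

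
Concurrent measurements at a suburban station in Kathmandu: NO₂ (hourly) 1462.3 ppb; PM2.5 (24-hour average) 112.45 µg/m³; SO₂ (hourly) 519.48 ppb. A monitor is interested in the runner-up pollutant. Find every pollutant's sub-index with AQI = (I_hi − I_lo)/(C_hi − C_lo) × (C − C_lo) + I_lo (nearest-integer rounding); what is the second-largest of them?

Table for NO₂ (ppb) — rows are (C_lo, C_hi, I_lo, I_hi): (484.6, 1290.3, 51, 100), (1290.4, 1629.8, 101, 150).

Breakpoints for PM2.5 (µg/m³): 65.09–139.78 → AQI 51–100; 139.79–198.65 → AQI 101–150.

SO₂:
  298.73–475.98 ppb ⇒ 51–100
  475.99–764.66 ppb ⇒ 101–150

NO₂: 1462.3 lies in 1290.4–1629.8, so I_lo=101, I_hi=150, C_lo=1290.4, C_hi=1629.8.
(150−101)/(1629.8−1290.4) × (1462.3−1290.4) + 101 = 49/339.4 × 171.9 + 101 ≈ 125.82 → 126.
PM2.5: row 65.09–139.78 (AQI 51–100). (100−51)·(112.45−65.09)/(139.78−65.09) + 51 = 49·47.36/74.69 + 51 ≈ 82.07 → 82.
SO₂: 519.48 lies in 475.99–764.66, so I_lo=101, I_hi=150, C_lo=475.99, C_hi=764.66.
(150−101)/(764.66−475.99) × (519.48−475.99) + 101 = 49/288.67 × 43.49 + 101 ≈ 108.38 → 108.
Sub-indices: NO₂→126, PM2.5→82, SO₂→108. Ranked high→low: 126, 108, 82. Second-highest sub-index = 108.

108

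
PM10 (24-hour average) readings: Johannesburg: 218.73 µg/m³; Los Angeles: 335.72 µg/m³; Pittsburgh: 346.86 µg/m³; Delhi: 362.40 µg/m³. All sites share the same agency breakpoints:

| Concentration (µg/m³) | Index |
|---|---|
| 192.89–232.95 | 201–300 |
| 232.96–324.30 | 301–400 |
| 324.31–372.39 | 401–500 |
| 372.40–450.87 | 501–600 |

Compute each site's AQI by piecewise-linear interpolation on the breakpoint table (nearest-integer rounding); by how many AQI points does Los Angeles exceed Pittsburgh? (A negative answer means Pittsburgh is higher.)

-23

Johannesburg: 218.73 lies in 192.89–232.95, so I_lo=201, I_hi=300, C_lo=192.89, C_hi=232.95.
(300−201)/(232.95−192.89) × (218.73−192.89) + 201 = 99/40.06 × 25.84 + 201 ≈ 264.86 → 265.
Los Angeles 335.72: bracket 324.31–372.39 → index 401–500; slope 99/48.08, offset 11.41.
AQI = 401 + 99/48.08·11.41 ≈ 424.49 ⇒ 424.
Pittsburgh 346.86: bracket 324.31–372.39 → index 401–500; slope 99/48.08, offset 22.55.
AQI = 401 + 99/48.08·22.55 ≈ 447.43 ⇒ 447.
Delhi: 362.40 lies in 324.31–372.39, so I_lo=401, I_hi=500, C_lo=324.31, C_hi=372.39.
(500−401)/(372.39−324.31) × (362.40−324.31) + 401 = 99/48.08 × 38.09 + 401 ≈ 479.43 → 479.
AQIs: Johannesburg=265, Los Angeles=424, Pittsburgh=447, Delhi=479. Los Angeles (424) − Pittsburgh (447) = -23.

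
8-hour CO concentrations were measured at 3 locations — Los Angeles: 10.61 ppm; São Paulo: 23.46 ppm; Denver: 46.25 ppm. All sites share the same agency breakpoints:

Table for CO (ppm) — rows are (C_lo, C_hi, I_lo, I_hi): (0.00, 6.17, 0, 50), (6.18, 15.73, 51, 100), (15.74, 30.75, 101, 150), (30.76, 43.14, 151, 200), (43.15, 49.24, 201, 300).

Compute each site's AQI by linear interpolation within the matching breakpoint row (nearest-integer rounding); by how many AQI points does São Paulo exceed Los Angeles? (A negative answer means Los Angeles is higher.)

Los Angeles: row 6.18–15.73 (AQI 51–100). (100−51)·(10.61−6.18)/(15.73−6.18) + 51 = 49·4.43/9.55 + 51 ≈ 73.73 → 74.
São Paulo: row 15.74–30.75 (AQI 101–150). (150−101)·(23.46−15.74)/(30.75−15.74) + 101 = 49·7.72/15.01 + 101 ≈ 126.20 → 126.
Denver: 46.25 lies in 43.15–49.24, so I_lo=201, I_hi=300, C_lo=43.15, C_hi=49.24.
(300−201)/(49.24−43.15) × (46.25−43.15) + 201 = 99/6.09 × 3.10 + 201 ≈ 251.39 → 251.
AQIs: Los Angeles=74, São Paulo=126, Denver=251. São Paulo (126) − Los Angeles (74) = 52.

52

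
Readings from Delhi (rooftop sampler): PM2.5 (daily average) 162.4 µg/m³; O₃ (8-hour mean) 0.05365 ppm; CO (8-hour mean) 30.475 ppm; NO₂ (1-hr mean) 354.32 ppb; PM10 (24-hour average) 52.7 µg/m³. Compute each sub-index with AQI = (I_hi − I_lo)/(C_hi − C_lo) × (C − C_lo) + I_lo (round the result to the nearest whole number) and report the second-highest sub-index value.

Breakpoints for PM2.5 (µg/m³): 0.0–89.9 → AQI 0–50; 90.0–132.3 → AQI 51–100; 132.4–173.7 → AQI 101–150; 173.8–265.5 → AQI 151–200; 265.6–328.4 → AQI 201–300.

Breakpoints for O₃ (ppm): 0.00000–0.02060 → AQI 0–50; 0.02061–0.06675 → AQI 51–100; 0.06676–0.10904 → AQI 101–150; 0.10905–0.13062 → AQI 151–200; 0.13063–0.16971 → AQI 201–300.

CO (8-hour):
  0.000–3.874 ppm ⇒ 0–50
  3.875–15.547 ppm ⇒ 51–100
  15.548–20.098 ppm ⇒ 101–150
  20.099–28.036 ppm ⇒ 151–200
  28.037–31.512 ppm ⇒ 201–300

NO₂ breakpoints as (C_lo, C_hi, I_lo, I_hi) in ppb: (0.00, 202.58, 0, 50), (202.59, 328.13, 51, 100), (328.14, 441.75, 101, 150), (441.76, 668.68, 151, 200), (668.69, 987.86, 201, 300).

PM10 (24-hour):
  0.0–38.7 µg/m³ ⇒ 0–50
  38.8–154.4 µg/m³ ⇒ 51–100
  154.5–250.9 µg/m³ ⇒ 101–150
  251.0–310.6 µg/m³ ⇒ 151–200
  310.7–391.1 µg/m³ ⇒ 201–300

PM2.5 162.4: bracket 132.4–173.7 → index 101–150; slope 49/41.3, offset 30.0.
AQI = 101 + 49/41.3·30.0 ≈ 136.59 ⇒ 137.
O₃ 0.05365: bracket 0.02061–0.06675 → index 51–100; slope 49/0.04614, offset 0.03304.
AQI = 51 + 49/0.04614·0.03304 ≈ 86.09 ⇒ 86.
CO: row 28.037–31.512 (AQI 201–300). (300−201)·(30.475−28.037)/(31.512−28.037) + 201 = 99·2.438/3.475 + 201 ≈ 270.46 → 270.
NO₂: 354.32 ∈ [328.14, 441.75] ↔ index [101, 150].
101 + (354.32−328.14)·(150−101)/(441.75−328.14) = 101 + 26.18·49/113.61 ≈ 112.29, so AQI = 112.
PM10: row 38.8–154.4 (AQI 51–100). (100−51)·(52.7−38.8)/(154.4−38.8) + 51 = 49·13.9/115.6 + 51 ≈ 56.89 → 57.
Sub-indices: PM2.5→137, O₃→86, CO→270, NO₂→112, PM10→57. Ranked high→low: 270, 137, 112, 86, 57. Second-highest sub-index = 137.

137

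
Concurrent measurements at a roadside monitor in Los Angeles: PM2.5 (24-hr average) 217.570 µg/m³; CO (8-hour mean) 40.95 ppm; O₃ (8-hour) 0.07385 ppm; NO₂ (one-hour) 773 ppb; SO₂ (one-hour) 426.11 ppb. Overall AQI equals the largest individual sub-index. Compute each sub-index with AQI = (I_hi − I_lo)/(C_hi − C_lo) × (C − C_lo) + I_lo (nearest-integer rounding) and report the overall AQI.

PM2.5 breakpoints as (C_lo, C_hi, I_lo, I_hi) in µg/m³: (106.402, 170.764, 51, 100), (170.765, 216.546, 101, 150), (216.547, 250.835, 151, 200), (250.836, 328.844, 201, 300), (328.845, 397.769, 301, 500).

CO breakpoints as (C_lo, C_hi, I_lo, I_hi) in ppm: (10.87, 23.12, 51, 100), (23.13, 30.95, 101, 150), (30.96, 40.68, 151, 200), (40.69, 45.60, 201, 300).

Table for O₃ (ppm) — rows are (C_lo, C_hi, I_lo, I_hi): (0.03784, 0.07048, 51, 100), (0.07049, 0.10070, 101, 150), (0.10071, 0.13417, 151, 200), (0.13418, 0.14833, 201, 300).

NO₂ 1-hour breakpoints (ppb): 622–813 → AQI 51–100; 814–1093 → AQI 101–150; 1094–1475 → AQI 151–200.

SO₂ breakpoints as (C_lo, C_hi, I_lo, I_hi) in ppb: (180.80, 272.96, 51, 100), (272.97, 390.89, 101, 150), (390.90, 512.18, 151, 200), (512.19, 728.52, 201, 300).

PM2.5: 217.570 lies in 216.547–250.835, so I_lo=151, I_hi=200, C_lo=216.547, C_hi=250.835.
(200−151)/(250.835−216.547) × (217.570−216.547) + 151 = 49/34.288 × 1.023 + 151 ≈ 152.46 → 152.
CO: 40.95 ∈ [40.69, 45.60] ↔ index [201, 300].
201 + (40.95−40.69)·(300−201)/(45.60−40.69) = 201 + 0.26·99/4.91 ≈ 206.24, so AQI = 206.
O₃ 0.07385: bracket 0.07049–0.10070 → index 101–150; slope 49/0.03021, offset 0.00336.
AQI = 101 + 49/0.03021·0.00336 ≈ 106.45 ⇒ 106.
NO₂: 773 lies in 622–813, so I_lo=51, I_hi=100, C_lo=622, C_hi=813.
(100−51)/(813−622) × (773−622) + 51 = 49/191 × 151 + 51 ≈ 89.74 → 90.
SO₂: 426.11 lies in 390.90–512.18, so I_lo=151, I_hi=200, C_lo=390.90, C_hi=512.18.
(200−151)/(512.18−390.90) × (426.11−390.90) + 151 = 49/121.28 × 35.21 + 151 ≈ 165.23 → 165.
Sub-indices: PM2.5→152, CO→206, O₃→106, NO₂→90, SO₂→165. Overall AQI = max = 206; dominant pollutant is CO.

206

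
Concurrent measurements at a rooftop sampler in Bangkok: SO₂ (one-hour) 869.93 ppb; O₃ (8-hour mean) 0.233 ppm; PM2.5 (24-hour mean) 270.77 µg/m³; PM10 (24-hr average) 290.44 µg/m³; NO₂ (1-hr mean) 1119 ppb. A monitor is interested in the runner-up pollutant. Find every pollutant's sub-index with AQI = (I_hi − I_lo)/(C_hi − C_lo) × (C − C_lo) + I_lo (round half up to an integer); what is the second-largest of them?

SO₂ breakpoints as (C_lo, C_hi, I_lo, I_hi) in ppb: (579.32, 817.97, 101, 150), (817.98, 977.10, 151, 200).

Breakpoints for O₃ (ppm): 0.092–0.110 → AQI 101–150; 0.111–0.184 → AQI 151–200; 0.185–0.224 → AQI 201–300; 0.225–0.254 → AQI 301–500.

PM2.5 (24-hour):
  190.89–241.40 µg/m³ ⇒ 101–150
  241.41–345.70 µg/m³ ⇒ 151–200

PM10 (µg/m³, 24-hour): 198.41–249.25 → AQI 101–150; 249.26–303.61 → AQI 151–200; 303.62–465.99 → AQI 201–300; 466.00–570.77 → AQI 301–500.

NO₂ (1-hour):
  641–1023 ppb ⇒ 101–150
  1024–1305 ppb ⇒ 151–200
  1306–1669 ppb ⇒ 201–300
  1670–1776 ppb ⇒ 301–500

SO₂: row 817.98–977.10 (AQI 151–200). (200−151)·(869.93−817.98)/(977.10−817.98) + 151 = 49·51.95/159.12 + 151 ≈ 167.00 → 167.
O₃: 0.233 lies in 0.225–0.254, so I_lo=301, I_hi=500, C_lo=0.225, C_hi=0.254.
(500−301)/(0.254−0.225) × (0.233−0.225) + 301 = 199/0.029 × 0.008 + 301 ≈ 355.90 → 356.
PM2.5 270.77: bracket 241.41–345.70 → index 151–200; slope 49/104.29, offset 29.36.
AQI = 151 + 49/104.29·29.36 ≈ 164.79 ⇒ 165.
PM10: 290.44 lies in 249.26–303.61, so I_lo=151, I_hi=200, C_lo=249.26, C_hi=303.61.
(200−151)/(303.61−249.26) × (290.44−249.26) + 151 = 49/54.35 × 41.18 + 151 ≈ 188.13 → 188.
NO₂: row 1024–1305 (AQI 151–200). (200−151)·(1119−1024)/(1305−1024) + 151 = 49·95/281 + 151 ≈ 167.57 → 168.
Sub-indices: SO₂→167, O₃→356, PM2.5→165, PM10→188, NO₂→168. Ranked high→low: 356, 188, 168, 167, 165. Second-highest sub-index = 188.

188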